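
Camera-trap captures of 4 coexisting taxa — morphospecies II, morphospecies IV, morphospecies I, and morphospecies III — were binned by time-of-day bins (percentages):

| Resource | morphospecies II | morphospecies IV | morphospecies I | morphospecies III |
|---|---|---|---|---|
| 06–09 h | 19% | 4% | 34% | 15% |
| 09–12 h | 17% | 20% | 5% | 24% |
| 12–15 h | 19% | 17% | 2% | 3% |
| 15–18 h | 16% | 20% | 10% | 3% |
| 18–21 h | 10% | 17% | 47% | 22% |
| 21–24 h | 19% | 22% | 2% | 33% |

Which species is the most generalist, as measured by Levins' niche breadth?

morphospecies II

Convert percentages to proportions (divide by 100).
Σp_IIᵢ² = 0.19² + 0.17² + 0.19² + 0.16² + 0.10² + 0.19² = 0.0361 + 0.0289 + 0.0361 + 0.0256 + 0.0100 + 0.0361 = 0.1728
B_II = 1 / 0.1728 = 5.7870
Σp_IVᵢ² = 0.04² + 0.20² + 0.17² + 0.20² + 0.17² + 0.22² = 0.0016 + 0.0400 + 0.0289 + 0.0400 + 0.0289 + 0.0484 = 0.1878
B_IV = 1 / 0.1878 = 5.3248
Σp_Iᵢ² = 0.34² + 0.05² + 0.02² + 0.10² + 0.47² + 0.02² = 0.1156 + 0.0025 + 0.0004 + 0.0100 + 0.2209 + 0.0004 = 0.3498
B_I = 1 / 0.3498 = 2.8588
Σp_IIIᵢ² = 0.15² + 0.24² + 0.03² + 0.03² + 0.22² + 0.33² = 0.0225 + 0.0576 + 0.0009 + 0.0009 + 0.0484 + 0.1089 = 0.2392
B_III = 1 / 0.2392 = 4.1806
Highest B → broadest niche (most generalist): morphospecies II (B = 5.79).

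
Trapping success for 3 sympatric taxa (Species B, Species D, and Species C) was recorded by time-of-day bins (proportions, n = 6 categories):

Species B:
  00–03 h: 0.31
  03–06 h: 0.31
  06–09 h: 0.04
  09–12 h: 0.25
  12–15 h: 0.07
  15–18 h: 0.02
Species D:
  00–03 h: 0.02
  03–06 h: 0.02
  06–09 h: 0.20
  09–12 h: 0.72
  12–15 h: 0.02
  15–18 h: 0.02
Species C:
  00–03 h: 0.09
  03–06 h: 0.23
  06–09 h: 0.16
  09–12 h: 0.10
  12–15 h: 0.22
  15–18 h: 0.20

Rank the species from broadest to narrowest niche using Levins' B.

Species C > Species B > Species D

Σp_Bᵢ² = 0.31² + 0.31² + 0.04² + 0.25² + 0.07² + 0.02² = 0.0961 + 0.0961 + 0.0016 + 0.0625 + 0.0049 + 0.0004 = 0.2616
B_B = 1 / 0.2616 = 3.8226
Σp_Dᵢ² = 0.02² + 0.02² + 0.20² + 0.72² + 0.02² + 0.02² = 0.0004 + 0.0004 + 0.0400 + 0.5184 + 0.0004 + 0.0004 = 0.5600
B_D = 1 / 0.5600 = 1.7857
Σp_Cᵢ² = 0.09² + 0.23² + 0.16² + 0.10² + 0.22² + 0.20² = 0.0081 + 0.0529 + 0.0256 + 0.0100 + 0.0484 + 0.0400 = 0.1850
B_C = 1 / 0.1850 = 5.4054
Ranking by B (broadest → narrowest): Species C (5.41) > Species B (3.82) > Species D (1.79)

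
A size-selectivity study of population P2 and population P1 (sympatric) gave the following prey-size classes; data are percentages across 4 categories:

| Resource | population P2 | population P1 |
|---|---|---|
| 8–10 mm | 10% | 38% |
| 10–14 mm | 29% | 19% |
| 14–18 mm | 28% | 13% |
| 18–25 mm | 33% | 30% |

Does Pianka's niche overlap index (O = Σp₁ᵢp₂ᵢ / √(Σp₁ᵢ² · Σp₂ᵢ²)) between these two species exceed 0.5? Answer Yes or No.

Convert percentages to proportions (divide by 100).
Σ p₁ᵢp₂ᵢ = 0.0380 + 0.0551 + 0.0364 + 0.0990 = 0.2285
Σp_1ᵢ² = 0.10² + 0.29² + 0.28² + 0.33² = 0.0100 + 0.0841 + 0.0784 + 0.1089 = 0.2814
Σp_2ᵢ² = 0.38² + 0.19² + 0.13² + 0.30² = 0.1444 + 0.0361 + 0.0169 + 0.0900 = 0.2874
O = 0.2285 / √(0.2814 × 0.2874) = 0.2285 / 0.28438 = 0.8035
O = 0.8035 > 0.5 → Yes.

Yes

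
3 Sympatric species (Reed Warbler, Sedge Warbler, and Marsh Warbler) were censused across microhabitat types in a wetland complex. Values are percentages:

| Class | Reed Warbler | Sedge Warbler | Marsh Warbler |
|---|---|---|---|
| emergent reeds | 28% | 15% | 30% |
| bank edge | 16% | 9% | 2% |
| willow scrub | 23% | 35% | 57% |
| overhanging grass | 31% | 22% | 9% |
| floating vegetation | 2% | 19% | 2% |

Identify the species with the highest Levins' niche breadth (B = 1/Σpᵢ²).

Sedge Warbler

Convert percentages to proportions (divide by 100).
Σp_Reedᵢ² = 0.28² + 0.16² + 0.23² + 0.31² + 0.02² = 0.0784 + 0.0256 + 0.0529 + 0.0961 + 0.0004 = 0.2534
B_Reed = 1 / 0.2534 = 3.9463
Σp_Sedgᵢ² = 0.15² + 0.09² + 0.35² + 0.22² + 0.19² = 0.0225 + 0.0081 + 0.1225 + 0.0484 + 0.0361 = 0.2376
B_Sedg = 1 / 0.2376 = 4.2088
Σp_Marsᵢ² = 0.30² + 0.02² + 0.57² + 0.09² + 0.02² = 0.0900 + 0.0004 + 0.3249 + 0.0081 + 0.0004 = 0.4238
B_Mars = 1 / 0.4238 = 2.3596
Highest B → broadest niche (most generalist): Sedge Warbler (B = 4.21).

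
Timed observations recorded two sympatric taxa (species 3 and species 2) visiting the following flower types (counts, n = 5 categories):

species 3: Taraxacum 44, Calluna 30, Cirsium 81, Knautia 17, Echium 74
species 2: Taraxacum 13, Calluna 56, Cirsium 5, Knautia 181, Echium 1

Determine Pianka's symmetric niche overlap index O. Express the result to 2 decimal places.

0.25

Proportions for species 3 (n=246): 44/246=0.1789, 30/246=0.1220, 81/246=0.3293, 17/246=0.0691, 74/246=0.3008
Proportions for species 2 (n=256): 13/256=0.0508, 56/256=0.2188, 5/256=0.0195, 181/256=0.7070, 1/256=0.0039
Σ p₁ᵢp₂ᵢ = 0.009088 + 0.026694 + 0.006421 + 0.048854 + 0.001173 = 0.092230
Σp_1ᵢ² = 0.1789² + 0.1220² + 0.3293² + 0.0691² + 0.3008² = 0.032005 + 0.014884 + 0.108438 + 0.004775 + 0.090481 = 0.250583
Σp_2ᵢ² = 0.0508² + 0.2188² + 0.0195² + 0.7070² + 0.0039² = 0.002581 + 0.047873 + 0.000380 + 0.499849 + 0.000015 = 0.550698
O = 0.092230 / √(0.250583 × 0.550698) = 0.092230 / 0.3714775 = 0.2483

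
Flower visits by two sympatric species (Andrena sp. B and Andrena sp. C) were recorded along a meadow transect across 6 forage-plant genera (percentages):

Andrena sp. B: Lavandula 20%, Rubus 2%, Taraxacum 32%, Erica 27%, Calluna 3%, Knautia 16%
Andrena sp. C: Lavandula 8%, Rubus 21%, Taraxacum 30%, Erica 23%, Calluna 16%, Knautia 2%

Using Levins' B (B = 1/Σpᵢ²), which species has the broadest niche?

Convert percentages to proportions (divide by 100).
Σp_Bᵢ² = 0.20² + 0.02² + 0.32² + 0.27² + 0.03² + 0.16² = 0.0400 + 0.0004 + 0.1024 + 0.0729 + 0.0009 + 0.0256 = 0.2422
B_B = 1 / 0.2422 = 4.1288
Σp_Cᵢ² = 0.08² + 0.21² + 0.30² + 0.23² + 0.16² + 0.02² = 0.0064 + 0.0441 + 0.0900 + 0.0529 + 0.0256 + 0.0004 = 0.2194
B_C = 1 / 0.2194 = 4.5579
Highest B → broadest niche (most generalist): Andrena sp. C (B = 4.56).

Andrena sp. C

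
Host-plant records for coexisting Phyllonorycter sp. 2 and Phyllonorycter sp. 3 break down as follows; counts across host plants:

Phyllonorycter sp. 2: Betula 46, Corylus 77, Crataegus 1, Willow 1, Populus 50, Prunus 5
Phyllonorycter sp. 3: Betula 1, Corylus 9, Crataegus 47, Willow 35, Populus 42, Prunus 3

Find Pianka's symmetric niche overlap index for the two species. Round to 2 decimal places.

Proportions for Phyllonorycter sp. 2 (n=180): 46/180=0.2556, 77/180=0.4278, 1/180=0.0056, 1/180=0.0056, 50/180=0.2778, 5/180=0.0278
Proportions for Phyllonorycter sp. 3 (n=137): 1/137=0.0073, 9/137=0.0657, 47/137=0.3431, 35/137=0.2555, 42/137=0.3066, 3/137=0.0219
Σ p₁ᵢp₂ᵢ = 0.001866 + 0.028106 + 0.001921 + 0.001431 + 0.085173 + 0.000609 = 0.119106
Σp_1ᵢ² = 0.2556² + 0.4278² + 0.0056² + 0.0056² + 0.2778² + 0.0278² = 0.065331 + 0.183013 + 0.000031 + 0.000031 + 0.077173 + 0.000773 = 0.326352
Σp_2ᵢ² = 0.0073² + 0.0657² + 0.3431² + 0.2555² + 0.3066² + 0.0219² = 0.000053 + 0.004316 + 0.117718 + 0.065280 + 0.094004 + 0.000480 = 0.281851
O = 0.119106 / √(0.326352 × 0.281851) = 0.119106 / 0.3032864 = 0.3927

0.39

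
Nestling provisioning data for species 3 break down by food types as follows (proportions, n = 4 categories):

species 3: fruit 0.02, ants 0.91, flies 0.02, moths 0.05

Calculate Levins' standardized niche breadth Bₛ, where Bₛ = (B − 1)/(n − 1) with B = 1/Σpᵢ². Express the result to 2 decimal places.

0.07

Σpᵢ² = 0.02² + 0.91² + 0.02² + 0.05² = 0.0004 + 0.8281 + 0.0004 + 0.0025 = 0.8314
B = 1 / 0.8314 = 1.2028
Bₛ = (B − 1)/(n − 1) = (1.2028 − 1)/(4 − 1) = 0.2028/3 = 0.0676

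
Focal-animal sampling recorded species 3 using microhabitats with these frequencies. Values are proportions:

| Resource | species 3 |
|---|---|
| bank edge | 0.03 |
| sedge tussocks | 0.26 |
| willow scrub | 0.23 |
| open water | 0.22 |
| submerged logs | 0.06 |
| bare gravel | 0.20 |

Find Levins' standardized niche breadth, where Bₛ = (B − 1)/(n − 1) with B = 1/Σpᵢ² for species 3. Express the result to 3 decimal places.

0.737

Σpᵢ² = 0.03² + 0.26² + 0.23² + 0.22² + 0.06² + 0.20² = 0.0009 + 0.0676 + 0.0529 + 0.0484 + 0.0036 + 0.0400 = 0.2134
B = 1 / 0.2134 = 4.68604
Bₛ = (B − 1)/(n − 1) = (4.68604 − 1)/(6 − 1) = 3.68604/5 = 0.73721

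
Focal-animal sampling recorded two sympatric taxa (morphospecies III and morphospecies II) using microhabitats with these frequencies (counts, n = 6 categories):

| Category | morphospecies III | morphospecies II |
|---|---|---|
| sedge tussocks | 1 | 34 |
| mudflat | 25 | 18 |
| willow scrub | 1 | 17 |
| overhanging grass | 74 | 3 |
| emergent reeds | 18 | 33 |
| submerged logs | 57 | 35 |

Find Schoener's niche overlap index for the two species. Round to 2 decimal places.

0.51

Proportions for morphospecies III (n=176): 1/176=0.0057, 25/176=0.1420, 1/176=0.0057, 74/176=0.4205, 18/176=0.1023, 57/176=0.3239
Proportions for morphospecies II (n=140): 34/140=0.2429, 18/140=0.1286, 17/140=0.1214, 3/140=0.0214, 33/140=0.2357, 35/140=0.2500
Σ|p₁ᵢ − p₂ᵢ| = 0.2372 + 0.0134 + 0.1157 + 0.3991 + 0.1334 + 0.0739 = 0.9727
D = 1 − ½ × 0.9727 = 1 − 0.48635 = 0.51365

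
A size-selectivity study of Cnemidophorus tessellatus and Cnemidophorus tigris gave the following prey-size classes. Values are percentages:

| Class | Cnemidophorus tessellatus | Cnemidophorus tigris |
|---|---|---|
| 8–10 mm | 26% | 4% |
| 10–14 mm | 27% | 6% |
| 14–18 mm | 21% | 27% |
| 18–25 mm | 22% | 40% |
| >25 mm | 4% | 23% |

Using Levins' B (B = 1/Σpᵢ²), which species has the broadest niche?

Cnemidophorus tessellatus

Convert percentages to proportions (divide by 100).
Σp_tessᵢ² = 0.26² + 0.27² + 0.21² + 0.22² + 0.04² = 0.0676 + 0.0729 + 0.0441 + 0.0484 + 0.0016 = 0.2346
B_tess = 1 / 0.2346 = 4.2626
Σp_tigrᵢ² = 0.04² + 0.06² + 0.27² + 0.40² + 0.23² = 0.0016 + 0.0036 + 0.0729 + 0.1600 + 0.0529 = 0.2910
B_tigr = 1 / 0.2910 = 3.4364
Highest B → broadest niche (most generalist): Cnemidophorus tessellatus (B = 4.26).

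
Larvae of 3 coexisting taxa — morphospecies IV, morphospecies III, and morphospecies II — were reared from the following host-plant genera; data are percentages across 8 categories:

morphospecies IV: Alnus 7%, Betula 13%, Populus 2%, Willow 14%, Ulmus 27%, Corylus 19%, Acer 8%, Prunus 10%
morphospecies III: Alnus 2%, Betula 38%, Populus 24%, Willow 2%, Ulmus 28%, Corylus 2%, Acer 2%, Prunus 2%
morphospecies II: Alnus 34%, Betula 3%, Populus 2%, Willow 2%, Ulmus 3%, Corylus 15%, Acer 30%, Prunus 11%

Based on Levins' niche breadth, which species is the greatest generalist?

morphospecies IV

Convert percentages to proportions (divide by 100).
Σp_IVᵢ² = 0.07² + 0.13² + 0.02² + 0.14² + 0.27² + 0.19² + 0.08² + 0.10² = 0.0049 + 0.0169 + 0.0004 + 0.0196 + 0.0729 + 0.0361 + 0.0064 + 0.0100 = 0.1672
B_IV = 1 / 0.1672 = 5.9809
Σp_IIIᵢ² = 0.02² + 0.38² + 0.24² + 0.02² + 0.28² + 0.02² + 0.02² + 0.02² = 0.0004 + 0.1444 + 0.0576 + 0.0004 + 0.0784 + 0.0004 + 0.0004 + 0.0004 = 0.2824
B_III = 1 / 0.2824 = 3.5411
Σp_IIᵢ² = 0.34² + 0.03² + 0.02² + 0.02² + 0.03² + 0.15² + 0.30² + 0.11² = 0.1156 + 0.0009 + 0.0004 + 0.0004 + 0.0009 + 0.0225 + 0.0900 + 0.0121 = 0.2428
B_II = 1 / 0.2428 = 4.1186
Highest B → broadest niche (most generalist): morphospecies IV (B = 5.98).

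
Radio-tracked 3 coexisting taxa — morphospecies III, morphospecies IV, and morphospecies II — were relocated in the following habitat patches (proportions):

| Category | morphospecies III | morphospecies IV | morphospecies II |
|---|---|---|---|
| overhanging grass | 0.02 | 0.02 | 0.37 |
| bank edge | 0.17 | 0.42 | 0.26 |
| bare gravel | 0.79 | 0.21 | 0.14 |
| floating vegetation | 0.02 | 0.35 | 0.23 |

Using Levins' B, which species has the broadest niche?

Σp_IIIᵢ² = 0.02² + 0.17² + 0.79² + 0.02² = 0.0004 + 0.0289 + 0.6241 + 0.0004 = 0.6538
B_III = 1 / 0.6538 = 1.5295
Σp_IVᵢ² = 0.02² + 0.42² + 0.21² + 0.35² = 0.0004 + 0.1764 + 0.0441 + 0.1225 = 0.3434
B_IV = 1 / 0.3434 = 2.9121
Σp_IIᵢ² = 0.37² + 0.26² + 0.14² + 0.23² = 0.1369 + 0.0676 + 0.0196 + 0.0529 = 0.2770
B_II = 1 / 0.2770 = 3.6101
Highest B → broadest niche (most generalist): morphospecies II (B = 3.61).

morphospecies II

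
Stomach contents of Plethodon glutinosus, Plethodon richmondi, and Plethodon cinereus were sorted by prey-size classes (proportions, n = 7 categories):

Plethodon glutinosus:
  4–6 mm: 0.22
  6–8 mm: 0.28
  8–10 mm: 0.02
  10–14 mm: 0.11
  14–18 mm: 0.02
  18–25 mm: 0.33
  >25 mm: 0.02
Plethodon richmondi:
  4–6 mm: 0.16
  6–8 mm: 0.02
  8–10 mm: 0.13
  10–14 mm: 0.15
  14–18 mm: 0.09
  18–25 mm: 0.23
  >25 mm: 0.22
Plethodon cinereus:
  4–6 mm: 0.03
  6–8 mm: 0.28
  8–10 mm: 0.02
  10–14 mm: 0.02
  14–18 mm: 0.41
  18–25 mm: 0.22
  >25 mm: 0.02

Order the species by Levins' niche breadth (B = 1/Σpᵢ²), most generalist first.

Plethodon richmondi > Plethodon glutinosus > Plethodon cinereus

Σp_glutᵢ² = 0.22² + 0.28² + 0.02² + 0.11² + 0.02² + 0.33² + 0.02² = 0.0484 + 0.0784 + 0.0004 + 0.0121 + 0.0004 + 0.1089 + 0.0004 = 0.2490
B_glut = 1 / 0.2490 = 4.0161
Σp_richᵢ² = 0.16² + 0.02² + 0.13² + 0.15² + 0.09² + 0.23² + 0.22² = 0.0256 + 0.0004 + 0.0169 + 0.0225 + 0.0081 + 0.0529 + 0.0484 = 0.1748
B_rich = 1 / 0.1748 = 5.7208
Σp_cineᵢ² = 0.03² + 0.28² + 0.02² + 0.02² + 0.41² + 0.22² + 0.02² = 0.0009 + 0.0784 + 0.0004 + 0.0004 + 0.1681 + 0.0484 + 0.0004 = 0.2970
B_cine = 1 / 0.2970 = 3.3670
Ranking by B (broadest → narrowest): Plethodon richmondi (5.72) > Plethodon glutinosus (4.02) > Plethodon cinereus (3.37)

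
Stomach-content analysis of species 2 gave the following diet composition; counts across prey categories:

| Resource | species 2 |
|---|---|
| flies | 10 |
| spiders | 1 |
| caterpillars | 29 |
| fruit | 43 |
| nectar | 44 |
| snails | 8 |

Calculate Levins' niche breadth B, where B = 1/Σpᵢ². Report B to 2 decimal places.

3.80

Proportions for species 2 (n=135): 10/135=0.0741, 1/135=0.0074, 29/135=0.2148, 43/135=0.3185, 44/135=0.3259, 8/135=0.0593
Σpᵢ² = 0.0741² + 0.0074² + 0.2148² + 0.3185² + 0.3259² + 0.0593² = 0.005491 + 0.000055 + 0.046139 + 0.101442 + 0.106211 + 0.003516 = 0.262854
B = 1 / 0.262854 = 3.8044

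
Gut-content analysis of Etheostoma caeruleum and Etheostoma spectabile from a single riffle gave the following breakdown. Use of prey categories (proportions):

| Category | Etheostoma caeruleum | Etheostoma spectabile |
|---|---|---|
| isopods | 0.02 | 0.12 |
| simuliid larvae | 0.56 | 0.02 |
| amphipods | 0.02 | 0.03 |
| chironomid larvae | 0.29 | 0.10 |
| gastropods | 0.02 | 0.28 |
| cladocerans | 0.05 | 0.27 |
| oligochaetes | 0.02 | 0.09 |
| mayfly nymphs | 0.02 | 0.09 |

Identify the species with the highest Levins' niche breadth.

Σp_caerᵢ² = 0.02² + 0.56² + 0.02² + 0.29² + 0.02² + 0.05² + 0.02² + 0.02² = 0.0004 + 0.3136 + 0.0004 + 0.0841 + 0.0004 + 0.0025 + 0.0004 + 0.0004 = 0.4022
B_caer = 1 / 0.4022 = 2.4863
Σp_specᵢ² = 0.12² + 0.02² + 0.03² + 0.10² + 0.28² + 0.27² + 0.09² + 0.09² = 0.0144 + 0.0004 + 0.0009 + 0.0100 + 0.0784 + 0.0729 + 0.0081 + 0.0081 = 0.1932
B_spec = 1 / 0.1932 = 5.1760
Highest B → broadest niche (most generalist): Etheostoma spectabile (B = 5.18).

Etheostoma spectabile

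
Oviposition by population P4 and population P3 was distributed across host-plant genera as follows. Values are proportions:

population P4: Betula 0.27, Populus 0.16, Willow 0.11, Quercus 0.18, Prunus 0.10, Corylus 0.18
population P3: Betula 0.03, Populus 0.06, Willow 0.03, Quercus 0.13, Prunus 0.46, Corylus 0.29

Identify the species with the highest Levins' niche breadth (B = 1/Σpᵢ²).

Σp_P4ᵢ² = 0.27² + 0.16² + 0.11² + 0.18² + 0.10² + 0.18² = 0.0729 + 0.0256 + 0.0121 + 0.0324 + 0.0100 + 0.0324 = 0.1854
B_P4 = 1 / 0.1854 = 5.3937
Σp_P3ᵢ² = 0.03² + 0.06² + 0.03² + 0.13² + 0.46² + 0.29² = 0.0009 + 0.0036 + 0.0009 + 0.0169 + 0.2116 + 0.0841 = 0.3180
B_P3 = 1 / 0.3180 = 3.1447
Highest B → broadest niche (most generalist): population P4 (B = 5.39).

population P4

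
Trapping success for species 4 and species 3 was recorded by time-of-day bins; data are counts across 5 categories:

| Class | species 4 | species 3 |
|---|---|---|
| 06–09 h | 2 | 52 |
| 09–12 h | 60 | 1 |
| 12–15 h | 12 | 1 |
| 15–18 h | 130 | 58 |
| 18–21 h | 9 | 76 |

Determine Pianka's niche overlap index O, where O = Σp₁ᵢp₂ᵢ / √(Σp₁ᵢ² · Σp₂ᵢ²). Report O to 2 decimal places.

Proportions for species 4 (n=213): 2/213=0.0094, 60/213=0.2817, 12/213=0.0563, 130/213=0.6103, 9/213=0.0423
Proportions for species 3 (n=188): 52/188=0.2766, 1/188=0.0053, 1/188=0.0053, 58/188=0.3085, 76/188=0.4043
Σ p₁ᵢp₂ᵢ = 0.002600 + 0.001493 + 0.000298 + 0.188278 + 0.017102 = 0.209771
Σp_1ᵢ² = 0.0094² + 0.2817² + 0.0563² + 0.6103² + 0.0423² = 0.000088 + 0.079355 + 0.003170 + 0.372466 + 0.001789 = 0.456868
Σp_2ᵢ² = 0.2766² + 0.0053² + 0.0053² + 0.3085² + 0.4043² = 0.076508 + 0.000028 + 0.000028 + 0.095172 + 0.163458 = 0.335194
O = 0.209771 / √(0.456868 × 0.335194) = 0.209771 / 0.3913303 = 0.5360

0.54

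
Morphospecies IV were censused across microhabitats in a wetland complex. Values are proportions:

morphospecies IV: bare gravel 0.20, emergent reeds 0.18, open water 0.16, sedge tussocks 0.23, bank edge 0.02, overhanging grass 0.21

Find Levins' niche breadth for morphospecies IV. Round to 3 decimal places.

5.118

Σpᵢ² = 0.20² + 0.18² + 0.16² + 0.23² + 0.02² + 0.21² = 0.0400 + 0.0324 + 0.0256 + 0.0529 + 0.0004 + 0.0441 = 0.1954
B = 1 / 0.1954 = 5.11771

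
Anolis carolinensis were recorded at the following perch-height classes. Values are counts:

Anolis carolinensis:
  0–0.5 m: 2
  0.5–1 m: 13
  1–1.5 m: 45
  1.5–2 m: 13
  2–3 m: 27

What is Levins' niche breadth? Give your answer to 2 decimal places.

Proportions for Anolis carolinensis (n=100): 2/100=0.0200, 13/100=0.1300, 45/100=0.4500, 13/100=0.1300, 27/100=0.2700
Σpᵢ² = 0.0200² + 0.1300² + 0.4500² + 0.1300² + 0.2700² = 0.000400 + 0.016900 + 0.202500 + 0.016900 + 0.072900 = 0.309600
B = 1 / 0.309600 = 3.2300

3.23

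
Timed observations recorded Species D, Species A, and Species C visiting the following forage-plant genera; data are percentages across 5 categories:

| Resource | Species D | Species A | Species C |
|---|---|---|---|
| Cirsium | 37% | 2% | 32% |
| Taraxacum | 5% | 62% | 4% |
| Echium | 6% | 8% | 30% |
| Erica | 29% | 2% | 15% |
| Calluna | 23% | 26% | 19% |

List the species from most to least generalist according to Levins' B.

Species C > Species D > Species A

Convert percentages to proportions (divide by 100).
Σp_Dᵢ² = 0.37² + 0.05² + 0.06² + 0.29² + 0.23² = 0.1369 + 0.0025 + 0.0036 + 0.0841 + 0.0529 = 0.2800
B_D = 1 / 0.2800 = 3.5714
Σp_Aᵢ² = 0.02² + 0.62² + 0.08² + 0.02² + 0.26² = 0.0004 + 0.3844 + 0.0064 + 0.0004 + 0.0676 = 0.4592
B_A = 1 / 0.4592 = 2.1777
Σp_Cᵢ² = 0.32² + 0.04² + 0.30² + 0.15² + 0.19² = 0.1024 + 0.0016 + 0.0900 + 0.0225 + 0.0361 = 0.2526
B_C = 1 / 0.2526 = 3.9588
Ranking by B (broadest → narrowest): Species C (3.96) > Species D (3.57) > Species A (2.18)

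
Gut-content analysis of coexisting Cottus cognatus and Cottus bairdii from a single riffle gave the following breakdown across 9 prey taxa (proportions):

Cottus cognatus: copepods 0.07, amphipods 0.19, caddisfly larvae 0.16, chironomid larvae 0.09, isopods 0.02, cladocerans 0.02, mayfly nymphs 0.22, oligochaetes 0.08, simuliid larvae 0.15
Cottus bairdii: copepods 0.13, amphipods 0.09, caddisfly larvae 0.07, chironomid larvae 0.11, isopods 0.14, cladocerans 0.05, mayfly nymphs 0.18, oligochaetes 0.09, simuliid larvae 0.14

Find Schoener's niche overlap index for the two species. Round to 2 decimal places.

Σ|p₁ᵢ − p₂ᵢ| = 0.06 + 0.10 + 0.09 + 0.02 + 0.12 + 0.03 + 0.04 + 0.01 + 0.01 = 0.48
D = 1 − ½ × 0.48 = 1 − 0.240 = 0.7600

0.76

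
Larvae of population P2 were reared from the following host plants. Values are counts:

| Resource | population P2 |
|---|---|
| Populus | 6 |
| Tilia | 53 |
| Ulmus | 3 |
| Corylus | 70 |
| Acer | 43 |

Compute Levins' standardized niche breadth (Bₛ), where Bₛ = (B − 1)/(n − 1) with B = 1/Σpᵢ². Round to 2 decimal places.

Proportions for population P2 (n=175): 6/175=0.0343, 53/175=0.3029, 3/175=0.0171, 70/175=0.4000, 43/175=0.2457
Σpᵢ² = 0.0343² + 0.3029² + 0.0171² + 0.4000² + 0.2457² = 0.001176 + 0.091748 + 0.000292 + 0.160000 + 0.060368 = 0.313584
B = 1 / 0.313584 = 3.1889
Bₛ = (B − 1)/(n − 1) = (3.1889 − 1)/(5 − 1) = 2.1889/4 = 0.5472

0.55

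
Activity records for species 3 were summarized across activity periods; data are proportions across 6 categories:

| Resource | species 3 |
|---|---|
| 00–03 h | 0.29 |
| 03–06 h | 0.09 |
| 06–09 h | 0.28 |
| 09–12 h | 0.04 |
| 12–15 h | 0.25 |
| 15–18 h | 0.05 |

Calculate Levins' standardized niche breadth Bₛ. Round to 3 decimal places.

0.643

Σpᵢ² = 0.29² + 0.09² + 0.28² + 0.04² + 0.25² + 0.05² = 0.0841 + 0.0081 + 0.0784 + 0.0016 + 0.0625 + 0.0025 = 0.2372
B = 1 / 0.2372 = 4.21585
Bₛ = (B − 1)/(n − 1) = (4.21585 − 1)/(6 − 1) = 3.21585/5 = 0.64317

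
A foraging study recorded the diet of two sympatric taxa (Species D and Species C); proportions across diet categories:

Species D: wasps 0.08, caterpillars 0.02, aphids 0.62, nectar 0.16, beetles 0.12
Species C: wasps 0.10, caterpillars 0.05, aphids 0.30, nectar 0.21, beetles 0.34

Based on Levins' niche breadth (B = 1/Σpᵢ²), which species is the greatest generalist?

Σp_Dᵢ² = 0.08² + 0.02² + 0.62² + 0.16² + 0.12² = 0.0064 + 0.0004 + 0.3844 + 0.0256 + 0.0144 = 0.4312
B_D = 1 / 0.4312 = 2.3191
Σp_Cᵢ² = 0.10² + 0.05² + 0.30² + 0.21² + 0.34² = 0.0100 + 0.0025 + 0.0900 + 0.0441 + 0.1156 = 0.2622
B_C = 1 / 0.2622 = 3.8139
Highest B → broadest niche (most generalist): Species C (B = 3.81).

Species C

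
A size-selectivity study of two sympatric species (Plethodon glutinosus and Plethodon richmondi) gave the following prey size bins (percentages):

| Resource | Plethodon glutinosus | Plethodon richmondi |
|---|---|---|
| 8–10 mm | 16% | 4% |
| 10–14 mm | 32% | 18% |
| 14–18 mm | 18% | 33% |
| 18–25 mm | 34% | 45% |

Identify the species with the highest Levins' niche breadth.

Plethodon glutinosus

Convert percentages to proportions (divide by 100).
Σp_glutᵢ² = 0.16² + 0.32² + 0.18² + 0.34² = 0.0256 + 0.1024 + 0.0324 + 0.1156 = 0.2760
B_glut = 1 / 0.2760 = 3.6232
Σp_richᵢ² = 0.04² + 0.18² + 0.33² + 0.45² = 0.0016 + 0.0324 + 0.1089 + 0.2025 = 0.3454
B_rich = 1 / 0.3454 = 2.8952
Highest B → broadest niche (most generalist): Plethodon glutinosus (B = 3.62).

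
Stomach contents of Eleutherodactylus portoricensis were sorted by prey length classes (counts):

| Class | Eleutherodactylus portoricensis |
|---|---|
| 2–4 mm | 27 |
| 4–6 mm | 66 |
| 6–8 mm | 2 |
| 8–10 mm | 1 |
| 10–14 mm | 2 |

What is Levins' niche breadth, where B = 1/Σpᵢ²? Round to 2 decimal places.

1.89

Proportions for Eleutherodactylus portoricensis (n=98): 27/98=0.2755, 66/98=0.6735, 2/98=0.0204, 1/98=0.0102, 2/98=0.0204
Σpᵢ² = 0.2755² + 0.6735² + 0.0204² + 0.0102² + 0.0204² = 0.075900 + 0.453602 + 0.000416 + 0.000104 + 0.000416 = 0.530438
B = 1 / 0.530438 = 1.8852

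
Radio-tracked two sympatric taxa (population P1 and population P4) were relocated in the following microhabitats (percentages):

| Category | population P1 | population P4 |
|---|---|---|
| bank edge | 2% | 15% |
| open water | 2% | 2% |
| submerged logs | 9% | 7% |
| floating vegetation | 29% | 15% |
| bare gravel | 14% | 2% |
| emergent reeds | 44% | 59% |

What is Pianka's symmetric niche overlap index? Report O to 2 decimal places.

Convert percentages to proportions (divide by 100).
Σ p₁ᵢp₂ᵢ = 0.0030 + 0.0004 + 0.0063 + 0.0435 + 0.0028 + 0.2596 = 0.3156
Σp_1ᵢ² = 0.02² + 0.02² + 0.09² + 0.29² + 0.14² + 0.44² = 0.0004 + 0.0004 + 0.0081 + 0.0841 + 0.0196 + 0.1936 = 0.3062
Σp_2ᵢ² = 0.15² + 0.02² + 0.07² + 0.15² + 0.02² + 0.59² = 0.0225 + 0.0004 + 0.0049 + 0.0225 + 0.0004 + 0.3481 = 0.3988
O = 0.3156 / √(0.3062 × 0.3988) = 0.3156 / 0.34945 = 0.9031

0.90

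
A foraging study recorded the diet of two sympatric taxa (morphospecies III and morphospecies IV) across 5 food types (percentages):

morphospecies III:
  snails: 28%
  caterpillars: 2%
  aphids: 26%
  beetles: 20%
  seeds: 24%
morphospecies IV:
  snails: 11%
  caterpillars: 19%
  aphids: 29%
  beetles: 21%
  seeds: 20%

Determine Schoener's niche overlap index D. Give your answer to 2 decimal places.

Convert percentages to proportions (divide by 100).
Σ|p₁ᵢ − p₂ᵢ| = 0.17 + 0.17 + 0.03 + 0.01 + 0.04 = 0.42
D = 1 − ½ × 0.42 = 1 − 0.210 = 0.7900

0.79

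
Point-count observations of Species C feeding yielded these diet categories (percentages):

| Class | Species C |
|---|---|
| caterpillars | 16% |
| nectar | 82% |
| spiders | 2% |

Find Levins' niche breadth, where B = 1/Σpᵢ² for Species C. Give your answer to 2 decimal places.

Convert percentages to proportions (divide by 100).
Σpᵢ² = 0.16² + 0.82² + 0.02² = 0.0256 + 0.6724 + 0.0004 = 0.6984
B = 1 / 0.6984 = 1.4318

1.43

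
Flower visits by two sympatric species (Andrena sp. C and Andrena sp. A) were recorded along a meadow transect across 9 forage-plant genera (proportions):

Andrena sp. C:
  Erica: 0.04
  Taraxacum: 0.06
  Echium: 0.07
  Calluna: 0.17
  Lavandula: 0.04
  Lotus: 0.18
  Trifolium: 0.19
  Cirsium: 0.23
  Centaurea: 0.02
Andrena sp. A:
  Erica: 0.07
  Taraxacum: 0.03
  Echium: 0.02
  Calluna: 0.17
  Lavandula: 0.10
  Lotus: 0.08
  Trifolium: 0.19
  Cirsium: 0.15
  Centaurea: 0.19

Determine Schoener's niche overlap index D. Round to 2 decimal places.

0.74

Σ|p₁ᵢ − p₂ᵢ| = 0.03 + 0.03 + 0.05 + 0.00 + 0.06 + 0.10 + 0.00 + 0.08 + 0.17 = 0.52
D = 1 − ½ × 0.52 = 1 − 0.260 = 0.7400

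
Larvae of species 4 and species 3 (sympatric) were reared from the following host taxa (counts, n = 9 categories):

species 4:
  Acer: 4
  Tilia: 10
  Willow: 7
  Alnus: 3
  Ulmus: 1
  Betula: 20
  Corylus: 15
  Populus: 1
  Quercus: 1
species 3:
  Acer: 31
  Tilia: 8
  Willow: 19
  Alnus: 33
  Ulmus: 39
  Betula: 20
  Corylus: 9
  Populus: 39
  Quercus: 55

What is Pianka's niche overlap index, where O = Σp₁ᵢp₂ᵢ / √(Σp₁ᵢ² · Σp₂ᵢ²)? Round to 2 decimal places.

0.41

Proportions for species 4 (n=62): 4/62=0.0645, 10/62=0.1613, 7/62=0.1129, 3/62=0.0484, 1/62=0.0161, 20/62=0.3226, 15/62=0.2419, 1/62=0.0161, 1/62=0.0161
Proportions for species 3 (n=253): 31/253=0.1225, 8/253=0.0316, 19/253=0.0751, 33/253=0.1304, 39/253=0.1542, 20/253=0.0791, 9/253=0.0356, 39/253=0.1542, 55/253=0.2174
Σ p₁ᵢp₂ᵢ = 0.007901 + 0.005097 + 0.008479 + 0.006311 + 0.002483 + 0.025518 + 0.008612 + 0.002483 + 0.003500 = 0.070384
Σp_1ᵢ² = 0.0645² + 0.1613² + 0.1129² + 0.0484² + 0.0161² + 0.3226² + 0.2419² + 0.0161² + 0.0161² = 0.004160 + 0.026018 + 0.012746 + 0.002343 + 0.000259 + 0.104071 + 0.058516 + 0.000259 + 0.000259 = 0.208631
Σp_2ᵢ² = 0.1225² + 0.0316² + 0.0751² + 0.1304² + 0.1542² + 0.0791² + 0.0356² + 0.1542² + 0.2174² = 0.015006 + 0.000999 + 0.005640 + 0.017004 + 0.023778 + 0.006257 + 0.001267 + 0.023778 + 0.047263 = 0.140992
O = 0.070384 / √(0.208631 × 0.140992) = 0.070384 / 0.1715089 = 0.4104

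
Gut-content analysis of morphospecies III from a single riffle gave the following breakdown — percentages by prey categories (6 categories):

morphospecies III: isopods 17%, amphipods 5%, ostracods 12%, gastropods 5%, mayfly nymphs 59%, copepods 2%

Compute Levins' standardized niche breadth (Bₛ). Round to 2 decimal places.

0.30

Convert percentages to proportions (divide by 100).
Σpᵢ² = 0.17² + 0.05² + 0.12² + 0.05² + 0.59² + 0.02² = 0.0289 + 0.0025 + 0.0144 + 0.0025 + 0.3481 + 0.0004 = 0.3968
B = 1 / 0.3968 = 2.5202
Bₛ = (B − 1)/(n − 1) = (2.5202 − 1)/(6 − 1) = 1.5202/5 = 0.3040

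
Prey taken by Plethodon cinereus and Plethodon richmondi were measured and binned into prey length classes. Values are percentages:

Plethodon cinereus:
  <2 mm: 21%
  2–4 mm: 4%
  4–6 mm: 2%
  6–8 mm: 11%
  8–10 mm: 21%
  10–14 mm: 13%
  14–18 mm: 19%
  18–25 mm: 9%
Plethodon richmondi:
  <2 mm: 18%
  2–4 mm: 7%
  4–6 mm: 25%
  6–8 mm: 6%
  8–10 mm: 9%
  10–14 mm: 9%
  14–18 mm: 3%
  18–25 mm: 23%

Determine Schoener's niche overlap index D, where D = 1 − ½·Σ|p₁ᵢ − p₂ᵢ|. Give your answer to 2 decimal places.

0.60

Convert percentages to proportions (divide by 100).
Σ|p₁ᵢ − p₂ᵢ| = 0.03 + 0.03 + 0.23 + 0.05 + 0.12 + 0.04 + 0.16 + 0.14 = 0.80
D = 1 − ½ × 0.80 = 1 − 0.400 = 0.6000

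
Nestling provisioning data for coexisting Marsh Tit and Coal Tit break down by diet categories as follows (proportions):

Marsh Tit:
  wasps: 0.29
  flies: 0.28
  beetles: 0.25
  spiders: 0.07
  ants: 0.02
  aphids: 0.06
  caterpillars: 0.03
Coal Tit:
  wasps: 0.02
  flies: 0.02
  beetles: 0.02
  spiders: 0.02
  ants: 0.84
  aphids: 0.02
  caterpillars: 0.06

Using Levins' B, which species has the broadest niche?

Marsh Tit

Σp_Marsᵢ² = 0.29² + 0.28² + 0.25² + 0.07² + 0.02² + 0.06² + 0.03² = 0.0841 + 0.0784 + 0.0625 + 0.0049 + 0.0004 + 0.0036 + 0.0009 = 0.2348
B_Mars = 1 / 0.2348 = 4.2589
Σp_Coalᵢ² = 0.02² + 0.02² + 0.02² + 0.02² + 0.84² + 0.02² + 0.06² = 0.0004 + 0.0004 + 0.0004 + 0.0004 + 0.7056 + 0.0004 + 0.0036 = 0.7112
B_Coal = 1 / 0.7112 = 1.4061
Highest B → broadest niche (most generalist): Marsh Tit (B = 4.26).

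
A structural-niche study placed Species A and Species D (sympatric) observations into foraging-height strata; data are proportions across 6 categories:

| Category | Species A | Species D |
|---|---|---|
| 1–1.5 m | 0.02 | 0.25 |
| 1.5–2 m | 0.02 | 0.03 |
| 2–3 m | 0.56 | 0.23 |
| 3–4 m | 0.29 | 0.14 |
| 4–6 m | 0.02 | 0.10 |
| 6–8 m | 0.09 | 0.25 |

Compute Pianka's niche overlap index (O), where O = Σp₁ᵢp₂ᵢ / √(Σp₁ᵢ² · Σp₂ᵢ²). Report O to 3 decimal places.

0.685

Σ p₁ᵢp₂ᵢ = 0.0050 + 0.0006 + 0.1288 + 0.0406 + 0.0020 + 0.0225 = 0.1995
Σp_1ᵢ² = 0.02² + 0.02² + 0.56² + 0.29² + 0.02² + 0.09² = 0.0004 + 0.0004 + 0.3136 + 0.0841 + 0.0004 + 0.0081 = 0.4070
Σp_2ᵢ² = 0.25² + 0.03² + 0.23² + 0.14² + 0.10² + 0.25² = 0.0625 + 0.0009 + 0.0529 + 0.0196 + 0.0100 + 0.0625 = 0.2084
O = 0.1995 / √(0.4070 × 0.2084) = 0.1995 / 0.291237 = 0.68501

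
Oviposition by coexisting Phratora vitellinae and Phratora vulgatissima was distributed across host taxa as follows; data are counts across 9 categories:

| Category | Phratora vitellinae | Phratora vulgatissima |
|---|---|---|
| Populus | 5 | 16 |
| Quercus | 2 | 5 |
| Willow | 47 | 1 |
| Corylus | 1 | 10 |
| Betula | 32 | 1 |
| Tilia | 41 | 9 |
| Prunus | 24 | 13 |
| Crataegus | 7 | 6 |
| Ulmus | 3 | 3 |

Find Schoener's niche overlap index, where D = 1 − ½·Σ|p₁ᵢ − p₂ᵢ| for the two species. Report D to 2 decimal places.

Proportions for Phratora vitellinae (n=162): 5/162=0.0309, 2/162=0.0123, 47/162=0.2901, 1/162=0.0062, 32/162=0.1975, 41/162=0.2531, 24/162=0.1481, 7/162=0.0432, 3/162=0.0185
Proportions for Phratora vulgatissima (n=64): 16/64=0.2500, 5/64=0.0781, 1/64=0.0156, 10/64=0.1563, 1/64=0.0156, 9/64=0.1406, 13/64=0.2031, 6/64=0.0938, 3/64=0.0469
Σ|p₁ᵢ − p₂ᵢ| = 0.2191 + 0.0658 + 0.2745 + 0.1501 + 0.1819 + 0.1125 + 0.0550 + 0.0506 + 0.0284 = 1.1379
D = 1 − ½ × 1.1379 = 1 − 0.56895 = 0.43105

0.43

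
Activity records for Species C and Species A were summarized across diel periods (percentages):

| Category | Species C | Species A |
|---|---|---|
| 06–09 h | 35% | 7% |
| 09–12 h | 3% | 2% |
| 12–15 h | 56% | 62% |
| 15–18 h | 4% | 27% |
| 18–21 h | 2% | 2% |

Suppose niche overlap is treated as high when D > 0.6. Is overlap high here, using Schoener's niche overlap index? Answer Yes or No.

Convert percentages to proportions (divide by 100).
Σ|p₁ᵢ − p₂ᵢ| = 0.28 + 0.01 + 0.06 + 0.23 + 0.00 = 0.58
D = 1 − ½ × 0.58 = 1 − 0.290 = 0.7100
D = 0.7100 > 0.6 → Yes.

Yes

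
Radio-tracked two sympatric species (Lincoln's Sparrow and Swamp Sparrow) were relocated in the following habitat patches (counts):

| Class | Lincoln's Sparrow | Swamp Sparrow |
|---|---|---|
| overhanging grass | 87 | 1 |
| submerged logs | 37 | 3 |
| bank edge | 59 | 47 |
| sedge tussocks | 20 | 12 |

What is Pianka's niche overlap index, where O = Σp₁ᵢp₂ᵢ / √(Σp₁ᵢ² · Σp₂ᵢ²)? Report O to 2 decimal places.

Proportions for Lincoln's Sparrow (n=203): 87/203=0.4286, 37/203=0.1823, 59/203=0.2906, 20/203=0.0985
Proportions for Swamp Sparrow (n=63): 1/63=0.0159, 3/63=0.0476, 47/63=0.7460, 12/63=0.1905
Σ p₁ᵢp₂ᵢ = 0.006815 + 0.008677 + 0.216788 + 0.018764 = 0.251044
Σp_1ᵢ² = 0.4286² + 0.1823² + 0.2906² + 0.0985² = 0.183698 + 0.033233 + 0.084448 + 0.009702 = 0.311081
Σp_2ᵢ² = 0.0159² + 0.0476² + 0.7460² + 0.1905² = 0.000253 + 0.002266 + 0.556516 + 0.036290 = 0.595325
O = 0.251044 / √(0.311081 × 0.595325) = 0.251044 / 0.4303421 = 0.5834

0.58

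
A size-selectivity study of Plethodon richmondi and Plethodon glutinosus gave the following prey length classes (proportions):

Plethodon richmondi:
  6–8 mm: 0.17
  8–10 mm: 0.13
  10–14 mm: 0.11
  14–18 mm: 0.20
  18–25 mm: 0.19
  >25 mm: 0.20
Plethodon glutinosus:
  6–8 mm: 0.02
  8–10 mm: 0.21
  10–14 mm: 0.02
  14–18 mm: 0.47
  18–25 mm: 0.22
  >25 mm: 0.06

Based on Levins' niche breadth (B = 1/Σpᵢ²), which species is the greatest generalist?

Σp_richᵢ² = 0.17² + 0.13² + 0.11² + 0.20² + 0.19² + 0.20² = 0.0289 + 0.0169 + 0.0121 + 0.0400 + 0.0361 + 0.0400 = 0.1740
B_rich = 1 / 0.1740 = 5.7471
Σp_glutᵢ² = 0.02² + 0.21² + 0.02² + 0.47² + 0.22² + 0.06² = 0.0004 + 0.0441 + 0.0004 + 0.2209 + 0.0484 + 0.0036 = 0.3178
B_glut = 1 / 0.3178 = 3.1466
Highest B → broadest niche (most generalist): Plethodon richmondi (B = 5.75).

Plethodon richmondi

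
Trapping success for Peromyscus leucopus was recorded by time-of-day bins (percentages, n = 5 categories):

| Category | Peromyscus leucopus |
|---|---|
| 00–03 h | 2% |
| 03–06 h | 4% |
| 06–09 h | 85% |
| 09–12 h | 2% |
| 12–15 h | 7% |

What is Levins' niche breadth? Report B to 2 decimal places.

Convert percentages to proportions (divide by 100).
Σpᵢ² = 0.02² + 0.04² + 0.85² + 0.02² + 0.07² = 0.0004 + 0.0016 + 0.7225 + 0.0004 + 0.0049 = 0.7298
B = 1 / 0.7298 = 1.3702

1.37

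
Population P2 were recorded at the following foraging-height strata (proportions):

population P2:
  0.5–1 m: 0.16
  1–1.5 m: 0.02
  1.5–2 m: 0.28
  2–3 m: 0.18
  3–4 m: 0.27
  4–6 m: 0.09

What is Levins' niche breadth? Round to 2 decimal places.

Σpᵢ² = 0.16² + 0.02² + 0.28² + 0.18² + 0.27² + 0.09² = 0.0256 + 0.0004 + 0.0784 + 0.0324 + 0.0729 + 0.0081 = 0.2178
B = 1 / 0.2178 = 4.5914

4.59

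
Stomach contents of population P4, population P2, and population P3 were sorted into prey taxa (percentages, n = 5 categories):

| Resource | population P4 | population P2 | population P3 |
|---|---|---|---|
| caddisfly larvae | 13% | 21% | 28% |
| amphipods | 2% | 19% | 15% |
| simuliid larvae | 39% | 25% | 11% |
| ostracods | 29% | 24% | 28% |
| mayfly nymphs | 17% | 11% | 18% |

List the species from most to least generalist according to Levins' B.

Convert percentages to proportions (divide by 100).
Σp_P4ᵢ² = 0.13² + 0.02² + 0.39² + 0.29² + 0.17² = 0.0169 + 0.0004 + 0.1521 + 0.0841 + 0.0289 = 0.2824
B_P4 = 1 / 0.2824 = 3.5411
Σp_P2ᵢ² = 0.21² + 0.19² + 0.25² + 0.24² + 0.11² = 0.0441 + 0.0361 + 0.0625 + 0.0576 + 0.0121 = 0.2124
B_P2 = 1 / 0.2124 = 4.7081
Σp_P3ᵢ² = 0.28² + 0.15² + 0.11² + 0.28² + 0.18² = 0.0784 + 0.0225 + 0.0121 + 0.0784 + 0.0324 = 0.2238
B_P3 = 1 / 0.2238 = 4.4683
Ranking by B (broadest → narrowest): population P2 (4.71) > population P3 (4.47) > population P4 (3.54)

population P2 > population P3 > population P4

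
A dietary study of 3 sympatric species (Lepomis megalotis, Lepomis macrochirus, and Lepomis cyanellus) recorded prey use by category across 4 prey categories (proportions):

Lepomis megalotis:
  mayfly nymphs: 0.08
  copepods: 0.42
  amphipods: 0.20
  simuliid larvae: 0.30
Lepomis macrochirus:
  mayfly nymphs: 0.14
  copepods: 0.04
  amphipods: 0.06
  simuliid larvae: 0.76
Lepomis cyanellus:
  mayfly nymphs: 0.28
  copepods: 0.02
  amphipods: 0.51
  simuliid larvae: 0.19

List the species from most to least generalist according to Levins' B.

Σp_megaᵢ² = 0.08² + 0.42² + 0.20² + 0.30² = 0.0064 + 0.1764 + 0.0400 + 0.0900 = 0.3128
B_mega = 1 / 0.3128 = 3.1969
Σp_macrᵢ² = 0.14² + 0.04² + 0.06² + 0.76² = 0.0196 + 0.0016 + 0.0036 + 0.5776 = 0.6024
B_macr = 1 / 0.6024 = 1.6600
Σp_cyanᵢ² = 0.28² + 0.02² + 0.51² + 0.19² = 0.0784 + 0.0004 + 0.2601 + 0.0361 = 0.3750
B_cyan = 1 / 0.3750 = 2.6667
Ranking by B (broadest → narrowest): Lepomis megalotis (3.20) > Lepomis cyanellus (2.67) > Lepomis macrochirus (1.66)

Lepomis megalotis > Lepomis cyanellus > Lepomis macrochirus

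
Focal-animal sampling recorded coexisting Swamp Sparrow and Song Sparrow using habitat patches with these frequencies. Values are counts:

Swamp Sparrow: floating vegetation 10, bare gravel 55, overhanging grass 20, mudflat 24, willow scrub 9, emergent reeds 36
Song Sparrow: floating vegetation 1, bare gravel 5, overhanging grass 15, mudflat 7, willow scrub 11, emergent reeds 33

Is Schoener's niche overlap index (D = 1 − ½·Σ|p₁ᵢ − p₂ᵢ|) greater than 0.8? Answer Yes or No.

No

Proportions for Swamp Sparrow (n=154): 10/154=0.0649, 55/154=0.3571, 20/154=0.1299, 24/154=0.1558, 9/154=0.0584, 36/154=0.2338
Proportions for Song Sparrow (n=72): 1/72=0.0139, 5/72=0.0694, 15/72=0.2083, 7/72=0.0972, 11/72=0.1528, 33/72=0.4583
Σ|p₁ᵢ − p₂ᵢ| = 0.0510 + 0.2877 + 0.0784 + 0.0586 + 0.0944 + 0.2245 = 0.7946
D = 1 − ½ × 0.7946 = 1 − 0.39730 = 0.60270
D = 0.60270 < 0.8 → No.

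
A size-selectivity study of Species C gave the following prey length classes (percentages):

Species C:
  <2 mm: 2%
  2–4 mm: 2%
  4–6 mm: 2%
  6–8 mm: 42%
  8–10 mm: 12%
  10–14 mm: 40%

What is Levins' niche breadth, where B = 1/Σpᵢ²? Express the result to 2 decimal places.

Convert percentages to proportions (divide by 100).
Σpᵢ² = 0.02² + 0.02² + 0.02² + 0.42² + 0.12² + 0.40² = 0.0004 + 0.0004 + 0.0004 + 0.1764 + 0.0144 + 0.1600 = 0.3520
B = 1 / 0.3520 = 2.8409

2.84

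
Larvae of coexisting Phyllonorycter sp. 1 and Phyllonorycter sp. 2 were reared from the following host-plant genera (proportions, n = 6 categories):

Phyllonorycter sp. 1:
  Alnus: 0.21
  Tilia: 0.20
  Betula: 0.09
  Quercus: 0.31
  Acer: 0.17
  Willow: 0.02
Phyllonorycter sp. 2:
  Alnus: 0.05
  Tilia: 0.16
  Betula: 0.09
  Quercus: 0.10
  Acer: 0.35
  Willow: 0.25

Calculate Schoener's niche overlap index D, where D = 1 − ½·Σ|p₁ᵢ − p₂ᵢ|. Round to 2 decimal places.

Σ|p₁ᵢ − p₂ᵢ| = 0.16 + 0.04 + 0.00 + 0.21 + 0.18 + 0.23 = 0.82
D = 1 − ½ × 0.82 = 1 − 0.410 = 0.5900

0.59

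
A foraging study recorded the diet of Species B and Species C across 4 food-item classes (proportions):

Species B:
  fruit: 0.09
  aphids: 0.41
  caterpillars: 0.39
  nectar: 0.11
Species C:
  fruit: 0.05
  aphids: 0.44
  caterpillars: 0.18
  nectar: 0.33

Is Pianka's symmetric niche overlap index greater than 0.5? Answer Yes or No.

Σ p₁ᵢp₂ᵢ = 0.0045 + 0.1804 + 0.0702 + 0.0363 = 0.2914
Σp_1ᵢ² = 0.09² + 0.41² + 0.39² + 0.11² = 0.0081 + 0.1681 + 0.1521 + 0.0121 = 0.3404
Σp_2ᵢ² = 0.05² + 0.44² + 0.18² + 0.33² = 0.0025 + 0.1936 + 0.0324 + 0.1089 = 0.3374
O = 0.2914 / √(0.3404 × 0.3374) = 0.2914 / 0.33890 = 0.8598
O = 0.8598 > 0.5 → Yes.

Yes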